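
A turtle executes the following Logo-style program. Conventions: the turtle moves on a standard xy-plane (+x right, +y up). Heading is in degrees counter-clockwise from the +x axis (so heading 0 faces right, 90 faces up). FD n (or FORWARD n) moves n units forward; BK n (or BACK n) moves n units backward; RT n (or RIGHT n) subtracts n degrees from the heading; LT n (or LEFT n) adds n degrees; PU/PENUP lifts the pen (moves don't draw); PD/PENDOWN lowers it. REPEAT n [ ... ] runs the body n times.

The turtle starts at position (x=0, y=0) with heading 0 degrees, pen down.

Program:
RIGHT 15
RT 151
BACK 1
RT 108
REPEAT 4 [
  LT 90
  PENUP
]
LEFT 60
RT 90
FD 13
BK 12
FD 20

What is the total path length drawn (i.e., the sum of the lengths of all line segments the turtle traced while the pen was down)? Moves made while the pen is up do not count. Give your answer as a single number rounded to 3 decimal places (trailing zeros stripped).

Answer: 1

Derivation:
Executing turtle program step by step:
Start: pos=(0,0), heading=0, pen down
RT 15: heading 0 -> 345
RT 151: heading 345 -> 194
BK 1: (0,0) -> (0.97,0.242) [heading=194, draw]
RT 108: heading 194 -> 86
REPEAT 4 [
  -- iteration 1/4 --
  LT 90: heading 86 -> 176
  PU: pen up
  -- iteration 2/4 --
  LT 90: heading 176 -> 266
  PU: pen up
  -- iteration 3/4 --
  LT 90: heading 266 -> 356
  PU: pen up
  -- iteration 4/4 --
  LT 90: heading 356 -> 86
  PU: pen up
]
LT 60: heading 86 -> 146
RT 90: heading 146 -> 56
FD 13: (0.97,0.242) -> (8.24,11.019) [heading=56, move]
BK 12: (8.24,11.019) -> (1.529,1.071) [heading=56, move]
FD 20: (1.529,1.071) -> (12.713,17.652) [heading=56, move]
Final: pos=(12.713,17.652), heading=56, 1 segment(s) drawn

Segment lengths:
  seg 1: (0,0) -> (0.97,0.242), length = 1
Total = 1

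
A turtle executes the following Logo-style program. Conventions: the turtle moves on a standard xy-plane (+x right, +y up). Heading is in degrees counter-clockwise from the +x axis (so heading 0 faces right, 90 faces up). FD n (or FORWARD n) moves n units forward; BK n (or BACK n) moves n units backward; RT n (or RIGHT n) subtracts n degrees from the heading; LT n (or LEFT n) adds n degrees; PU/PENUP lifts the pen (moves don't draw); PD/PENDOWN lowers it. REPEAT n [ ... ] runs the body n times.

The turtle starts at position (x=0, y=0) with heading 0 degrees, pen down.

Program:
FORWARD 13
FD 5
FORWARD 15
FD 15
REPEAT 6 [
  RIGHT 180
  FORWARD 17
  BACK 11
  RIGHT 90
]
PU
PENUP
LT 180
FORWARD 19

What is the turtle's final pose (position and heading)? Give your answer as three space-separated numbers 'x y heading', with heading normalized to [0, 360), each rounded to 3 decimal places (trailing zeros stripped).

Answer: 61 -6 0

Derivation:
Executing turtle program step by step:
Start: pos=(0,0), heading=0, pen down
FD 13: (0,0) -> (13,0) [heading=0, draw]
FD 5: (13,0) -> (18,0) [heading=0, draw]
FD 15: (18,0) -> (33,0) [heading=0, draw]
FD 15: (33,0) -> (48,0) [heading=0, draw]
REPEAT 6 [
  -- iteration 1/6 --
  RT 180: heading 0 -> 180
  FD 17: (48,0) -> (31,0) [heading=180, draw]
  BK 11: (31,0) -> (42,0) [heading=180, draw]
  RT 90: heading 180 -> 90
  -- iteration 2/6 --
  RT 180: heading 90 -> 270
  FD 17: (42,0) -> (42,-17) [heading=270, draw]
  BK 11: (42,-17) -> (42,-6) [heading=270, draw]
  RT 90: heading 270 -> 180
  -- iteration 3/6 --
  RT 180: heading 180 -> 0
  FD 17: (42,-6) -> (59,-6) [heading=0, draw]
  BK 11: (59,-6) -> (48,-6) [heading=0, draw]
  RT 90: heading 0 -> 270
  -- iteration 4/6 --
  RT 180: heading 270 -> 90
  FD 17: (48,-6) -> (48,11) [heading=90, draw]
  BK 11: (48,11) -> (48,0) [heading=90, draw]
  RT 90: heading 90 -> 0
  -- iteration 5/6 --
  RT 180: heading 0 -> 180
  FD 17: (48,0) -> (31,0) [heading=180, draw]
  BK 11: (31,0) -> (42,0) [heading=180, draw]
  RT 90: heading 180 -> 90
  -- iteration 6/6 --
  RT 180: heading 90 -> 270
  FD 17: (42,0) -> (42,-17) [heading=270, draw]
  BK 11: (42,-17) -> (42,-6) [heading=270, draw]
  RT 90: heading 270 -> 180
]
PU: pen up
PU: pen up
LT 180: heading 180 -> 0
FD 19: (42,-6) -> (61,-6) [heading=0, move]
Final: pos=(61,-6), heading=0, 16 segment(s) drawn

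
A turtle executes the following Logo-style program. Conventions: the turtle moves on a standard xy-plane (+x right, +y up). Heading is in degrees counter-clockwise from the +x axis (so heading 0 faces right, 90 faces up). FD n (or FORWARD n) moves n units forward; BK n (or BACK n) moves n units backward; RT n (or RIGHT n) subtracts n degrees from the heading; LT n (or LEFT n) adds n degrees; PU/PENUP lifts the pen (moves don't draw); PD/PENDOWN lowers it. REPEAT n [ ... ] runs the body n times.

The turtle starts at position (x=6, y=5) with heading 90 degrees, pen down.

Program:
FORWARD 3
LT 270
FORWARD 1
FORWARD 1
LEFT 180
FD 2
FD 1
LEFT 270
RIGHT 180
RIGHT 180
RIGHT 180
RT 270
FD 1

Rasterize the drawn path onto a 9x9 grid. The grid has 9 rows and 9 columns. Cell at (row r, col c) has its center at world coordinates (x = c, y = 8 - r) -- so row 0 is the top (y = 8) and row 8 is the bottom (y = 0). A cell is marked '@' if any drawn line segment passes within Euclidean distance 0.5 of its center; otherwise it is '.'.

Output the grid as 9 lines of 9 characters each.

Segment 0: (6,5) -> (6,8)
Segment 1: (6,8) -> (7,8)
Segment 2: (7,8) -> (8,8)
Segment 3: (8,8) -> (6,8)
Segment 4: (6,8) -> (5,8)
Segment 5: (5,8) -> (6,8)

Answer: .....@@@@
......@..
......@..
......@..
.........
.........
.........
.........
.........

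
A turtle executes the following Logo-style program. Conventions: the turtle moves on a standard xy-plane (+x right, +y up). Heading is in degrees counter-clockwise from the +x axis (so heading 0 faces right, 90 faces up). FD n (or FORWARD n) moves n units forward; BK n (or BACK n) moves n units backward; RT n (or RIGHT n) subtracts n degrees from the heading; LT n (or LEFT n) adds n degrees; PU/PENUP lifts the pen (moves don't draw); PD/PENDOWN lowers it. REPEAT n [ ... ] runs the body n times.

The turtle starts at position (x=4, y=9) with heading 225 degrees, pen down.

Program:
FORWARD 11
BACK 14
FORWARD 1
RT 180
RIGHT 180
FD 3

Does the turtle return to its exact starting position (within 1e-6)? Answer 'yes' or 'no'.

Answer: no

Derivation:
Executing turtle program step by step:
Start: pos=(4,9), heading=225, pen down
FD 11: (4,9) -> (-3.778,1.222) [heading=225, draw]
BK 14: (-3.778,1.222) -> (6.121,11.121) [heading=225, draw]
FD 1: (6.121,11.121) -> (5.414,10.414) [heading=225, draw]
RT 180: heading 225 -> 45
RT 180: heading 45 -> 225
FD 3: (5.414,10.414) -> (3.293,8.293) [heading=225, draw]
Final: pos=(3.293,8.293), heading=225, 4 segment(s) drawn

Start position: (4, 9)
Final position: (3.293, 8.293)
Distance = 1; >= 1e-6 -> NOT closed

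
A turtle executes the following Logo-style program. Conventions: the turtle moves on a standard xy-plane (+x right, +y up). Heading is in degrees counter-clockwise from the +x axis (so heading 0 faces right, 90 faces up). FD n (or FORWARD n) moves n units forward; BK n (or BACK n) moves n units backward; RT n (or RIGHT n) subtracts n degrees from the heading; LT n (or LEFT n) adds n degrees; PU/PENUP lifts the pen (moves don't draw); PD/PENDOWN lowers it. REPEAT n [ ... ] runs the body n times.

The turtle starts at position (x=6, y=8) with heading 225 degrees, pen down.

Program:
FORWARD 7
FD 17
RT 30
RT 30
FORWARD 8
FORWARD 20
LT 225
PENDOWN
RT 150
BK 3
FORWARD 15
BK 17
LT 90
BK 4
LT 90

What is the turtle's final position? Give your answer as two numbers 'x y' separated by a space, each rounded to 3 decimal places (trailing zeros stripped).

Answer: -38.981 4.606

Derivation:
Executing turtle program step by step:
Start: pos=(6,8), heading=225, pen down
FD 7: (6,8) -> (1.05,3.05) [heading=225, draw]
FD 17: (1.05,3.05) -> (-10.971,-8.971) [heading=225, draw]
RT 30: heading 225 -> 195
RT 30: heading 195 -> 165
FD 8: (-10.971,-8.971) -> (-18.698,-6.9) [heading=165, draw]
FD 20: (-18.698,-6.9) -> (-38.016,-1.724) [heading=165, draw]
LT 225: heading 165 -> 30
PD: pen down
RT 150: heading 30 -> 240
BK 3: (-38.016,-1.724) -> (-36.516,0.874) [heading=240, draw]
FD 15: (-36.516,0.874) -> (-44.016,-12.116) [heading=240, draw]
BK 17: (-44.016,-12.116) -> (-35.516,2.606) [heading=240, draw]
LT 90: heading 240 -> 330
BK 4: (-35.516,2.606) -> (-38.981,4.606) [heading=330, draw]
LT 90: heading 330 -> 60
Final: pos=(-38.981,4.606), heading=60, 8 segment(s) drawn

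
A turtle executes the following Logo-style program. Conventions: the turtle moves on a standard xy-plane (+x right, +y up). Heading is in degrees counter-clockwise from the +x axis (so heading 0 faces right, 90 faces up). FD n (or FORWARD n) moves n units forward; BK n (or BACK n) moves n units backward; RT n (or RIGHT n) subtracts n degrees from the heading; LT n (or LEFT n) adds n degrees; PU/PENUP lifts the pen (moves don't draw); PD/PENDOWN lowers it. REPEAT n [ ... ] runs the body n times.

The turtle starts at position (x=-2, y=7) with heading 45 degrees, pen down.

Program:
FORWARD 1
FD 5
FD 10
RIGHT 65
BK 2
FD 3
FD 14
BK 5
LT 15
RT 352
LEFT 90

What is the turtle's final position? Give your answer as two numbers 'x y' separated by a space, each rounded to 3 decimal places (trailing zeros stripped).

Executing turtle program step by step:
Start: pos=(-2,7), heading=45, pen down
FD 1: (-2,7) -> (-1.293,7.707) [heading=45, draw]
FD 5: (-1.293,7.707) -> (2.243,11.243) [heading=45, draw]
FD 10: (2.243,11.243) -> (9.314,18.314) [heading=45, draw]
RT 65: heading 45 -> 340
BK 2: (9.314,18.314) -> (7.434,18.998) [heading=340, draw]
FD 3: (7.434,18.998) -> (10.253,17.972) [heading=340, draw]
FD 14: (10.253,17.972) -> (23.409,13.183) [heading=340, draw]
BK 5: (23.409,13.183) -> (18.711,14.894) [heading=340, draw]
LT 15: heading 340 -> 355
RT 352: heading 355 -> 3
LT 90: heading 3 -> 93
Final: pos=(18.711,14.894), heading=93, 7 segment(s) drawn

Answer: 18.711 14.894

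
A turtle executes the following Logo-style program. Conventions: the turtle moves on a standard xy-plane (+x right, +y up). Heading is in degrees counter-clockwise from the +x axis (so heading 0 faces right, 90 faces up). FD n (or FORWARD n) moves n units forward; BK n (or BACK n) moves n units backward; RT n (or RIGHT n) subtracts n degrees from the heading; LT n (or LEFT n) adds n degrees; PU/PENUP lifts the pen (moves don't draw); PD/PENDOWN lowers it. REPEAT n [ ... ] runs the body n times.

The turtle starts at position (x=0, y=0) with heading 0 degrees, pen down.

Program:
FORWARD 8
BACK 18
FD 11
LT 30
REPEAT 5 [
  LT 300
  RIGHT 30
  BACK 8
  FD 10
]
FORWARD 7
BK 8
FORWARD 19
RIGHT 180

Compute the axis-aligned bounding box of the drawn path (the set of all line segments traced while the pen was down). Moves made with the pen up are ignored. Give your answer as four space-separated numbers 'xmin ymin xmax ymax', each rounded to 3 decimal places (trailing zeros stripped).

Answer: -10 -17.321 11 6.928

Derivation:
Executing turtle program step by step:
Start: pos=(0,0), heading=0, pen down
FD 8: (0,0) -> (8,0) [heading=0, draw]
BK 18: (8,0) -> (-10,0) [heading=0, draw]
FD 11: (-10,0) -> (1,0) [heading=0, draw]
LT 30: heading 0 -> 30
REPEAT 5 [
  -- iteration 1/5 --
  LT 300: heading 30 -> 330
  RT 30: heading 330 -> 300
  BK 8: (1,0) -> (-3,6.928) [heading=300, draw]
  FD 10: (-3,6.928) -> (2,-1.732) [heading=300, draw]
  -- iteration 2/5 --
  LT 300: heading 300 -> 240
  RT 30: heading 240 -> 210
  BK 8: (2,-1.732) -> (8.928,2.268) [heading=210, draw]
  FD 10: (8.928,2.268) -> (0.268,-2.732) [heading=210, draw]
  -- iteration 3/5 --
  LT 300: heading 210 -> 150
  RT 30: heading 150 -> 120
  BK 8: (0.268,-2.732) -> (4.268,-9.66) [heading=120, draw]
  FD 10: (4.268,-9.66) -> (-0.732,-1) [heading=120, draw]
  -- iteration 4/5 --
  LT 300: heading 120 -> 60
  RT 30: heading 60 -> 30
  BK 8: (-0.732,-1) -> (-7.66,-5) [heading=30, draw]
  FD 10: (-7.66,-5) -> (1,0) [heading=30, draw]
  -- iteration 5/5 --
  LT 300: heading 30 -> 330
  RT 30: heading 330 -> 300
  BK 8: (1,0) -> (-3,6.928) [heading=300, draw]
  FD 10: (-3,6.928) -> (2,-1.732) [heading=300, draw]
]
FD 7: (2,-1.732) -> (5.5,-7.794) [heading=300, draw]
BK 8: (5.5,-7.794) -> (1.5,-0.866) [heading=300, draw]
FD 19: (1.5,-0.866) -> (11,-17.321) [heading=300, draw]
RT 180: heading 300 -> 120
Final: pos=(11,-17.321), heading=120, 16 segment(s) drawn

Segment endpoints: x in {-10, -7.66, -3, -3, -0.732, 0, 0.268, 1, 1, 1.5, 2, 2, 4.268, 5.5, 8, 8.928, 11}, y in {-17.321, -9.66, -7.794, -5, -2.732, -1.732, -1.732, -1, -0.866, 0, 0, 2.268, 6.928, 6.928}
xmin=-10, ymin=-17.321, xmax=11, ymax=6.928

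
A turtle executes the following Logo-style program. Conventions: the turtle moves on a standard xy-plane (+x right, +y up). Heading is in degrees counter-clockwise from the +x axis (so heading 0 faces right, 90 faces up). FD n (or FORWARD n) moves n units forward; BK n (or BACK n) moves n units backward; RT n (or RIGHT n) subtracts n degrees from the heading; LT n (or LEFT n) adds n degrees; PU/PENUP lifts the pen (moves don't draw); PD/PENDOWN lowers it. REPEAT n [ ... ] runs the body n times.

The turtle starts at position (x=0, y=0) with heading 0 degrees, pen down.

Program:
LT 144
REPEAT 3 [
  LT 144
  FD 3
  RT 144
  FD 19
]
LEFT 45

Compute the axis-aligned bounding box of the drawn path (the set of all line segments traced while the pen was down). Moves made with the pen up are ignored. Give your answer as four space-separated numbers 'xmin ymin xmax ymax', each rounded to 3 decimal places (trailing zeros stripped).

Answer: -43.333 -2.853 0.927 24.944

Derivation:
Executing turtle program step by step:
Start: pos=(0,0), heading=0, pen down
LT 144: heading 0 -> 144
REPEAT 3 [
  -- iteration 1/3 --
  LT 144: heading 144 -> 288
  FD 3: (0,0) -> (0.927,-2.853) [heading=288, draw]
  RT 144: heading 288 -> 144
  FD 19: (0.927,-2.853) -> (-14.444,8.315) [heading=144, draw]
  -- iteration 2/3 --
  LT 144: heading 144 -> 288
  FD 3: (-14.444,8.315) -> (-13.517,5.462) [heading=288, draw]
  RT 144: heading 288 -> 144
  FD 19: (-13.517,5.462) -> (-28.889,16.63) [heading=144, draw]
  -- iteration 3/3 --
  LT 144: heading 144 -> 288
  FD 3: (-28.889,16.63) -> (-27.961,13.776) [heading=288, draw]
  RT 144: heading 288 -> 144
  FD 19: (-27.961,13.776) -> (-43.333,24.944) [heading=144, draw]
]
LT 45: heading 144 -> 189
Final: pos=(-43.333,24.944), heading=189, 6 segment(s) drawn

Segment endpoints: x in {-43.333, -28.889, -27.961, -14.444, -13.517, 0, 0.927}, y in {-2.853, 0, 5.462, 8.315, 13.776, 16.63, 24.944}
xmin=-43.333, ymin=-2.853, xmax=0.927, ymax=24.944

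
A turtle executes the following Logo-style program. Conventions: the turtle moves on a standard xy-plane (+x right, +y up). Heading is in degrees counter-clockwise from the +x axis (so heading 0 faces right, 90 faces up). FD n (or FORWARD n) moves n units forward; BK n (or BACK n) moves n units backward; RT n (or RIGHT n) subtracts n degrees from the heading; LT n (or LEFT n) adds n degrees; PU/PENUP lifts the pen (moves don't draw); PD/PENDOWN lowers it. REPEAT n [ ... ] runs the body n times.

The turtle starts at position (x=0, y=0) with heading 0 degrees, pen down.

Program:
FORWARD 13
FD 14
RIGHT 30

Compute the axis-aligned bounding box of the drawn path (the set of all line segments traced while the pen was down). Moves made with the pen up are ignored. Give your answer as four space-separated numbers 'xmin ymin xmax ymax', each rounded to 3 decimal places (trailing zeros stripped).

Executing turtle program step by step:
Start: pos=(0,0), heading=0, pen down
FD 13: (0,0) -> (13,0) [heading=0, draw]
FD 14: (13,0) -> (27,0) [heading=0, draw]
RT 30: heading 0 -> 330
Final: pos=(27,0), heading=330, 2 segment(s) drawn

Segment endpoints: x in {0, 13, 27}, y in {0}
xmin=0, ymin=0, xmax=27, ymax=0

Answer: 0 0 27 0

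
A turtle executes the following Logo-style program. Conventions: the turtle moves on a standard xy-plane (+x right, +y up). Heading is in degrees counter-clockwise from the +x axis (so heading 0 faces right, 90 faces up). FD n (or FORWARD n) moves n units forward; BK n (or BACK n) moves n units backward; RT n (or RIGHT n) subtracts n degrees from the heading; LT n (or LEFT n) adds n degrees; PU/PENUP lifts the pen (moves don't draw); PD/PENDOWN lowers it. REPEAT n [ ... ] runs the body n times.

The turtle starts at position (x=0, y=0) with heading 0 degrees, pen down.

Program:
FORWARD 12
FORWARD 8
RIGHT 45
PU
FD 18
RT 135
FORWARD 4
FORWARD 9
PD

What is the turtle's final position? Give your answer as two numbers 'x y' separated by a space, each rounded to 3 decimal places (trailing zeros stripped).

Executing turtle program step by step:
Start: pos=(0,0), heading=0, pen down
FD 12: (0,0) -> (12,0) [heading=0, draw]
FD 8: (12,0) -> (20,0) [heading=0, draw]
RT 45: heading 0 -> 315
PU: pen up
FD 18: (20,0) -> (32.728,-12.728) [heading=315, move]
RT 135: heading 315 -> 180
FD 4: (32.728,-12.728) -> (28.728,-12.728) [heading=180, move]
FD 9: (28.728,-12.728) -> (19.728,-12.728) [heading=180, move]
PD: pen down
Final: pos=(19.728,-12.728), heading=180, 2 segment(s) drawn

Answer: 19.728 -12.728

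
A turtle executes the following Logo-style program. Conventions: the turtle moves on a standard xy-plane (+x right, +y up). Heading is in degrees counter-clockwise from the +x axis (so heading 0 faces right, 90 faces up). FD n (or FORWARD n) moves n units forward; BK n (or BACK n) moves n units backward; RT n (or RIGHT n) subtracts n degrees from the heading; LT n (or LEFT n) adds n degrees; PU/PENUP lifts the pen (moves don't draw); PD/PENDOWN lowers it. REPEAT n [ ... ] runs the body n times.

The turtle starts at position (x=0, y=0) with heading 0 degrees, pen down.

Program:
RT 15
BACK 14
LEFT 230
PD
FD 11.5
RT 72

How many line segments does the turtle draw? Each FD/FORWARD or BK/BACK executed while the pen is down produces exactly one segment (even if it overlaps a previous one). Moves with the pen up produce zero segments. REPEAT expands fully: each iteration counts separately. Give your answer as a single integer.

Answer: 2

Derivation:
Executing turtle program step by step:
Start: pos=(0,0), heading=0, pen down
RT 15: heading 0 -> 345
BK 14: (0,0) -> (-13.523,3.623) [heading=345, draw]
LT 230: heading 345 -> 215
PD: pen down
FD 11.5: (-13.523,3.623) -> (-22.943,-2.973) [heading=215, draw]
RT 72: heading 215 -> 143
Final: pos=(-22.943,-2.973), heading=143, 2 segment(s) drawn
Segments drawn: 2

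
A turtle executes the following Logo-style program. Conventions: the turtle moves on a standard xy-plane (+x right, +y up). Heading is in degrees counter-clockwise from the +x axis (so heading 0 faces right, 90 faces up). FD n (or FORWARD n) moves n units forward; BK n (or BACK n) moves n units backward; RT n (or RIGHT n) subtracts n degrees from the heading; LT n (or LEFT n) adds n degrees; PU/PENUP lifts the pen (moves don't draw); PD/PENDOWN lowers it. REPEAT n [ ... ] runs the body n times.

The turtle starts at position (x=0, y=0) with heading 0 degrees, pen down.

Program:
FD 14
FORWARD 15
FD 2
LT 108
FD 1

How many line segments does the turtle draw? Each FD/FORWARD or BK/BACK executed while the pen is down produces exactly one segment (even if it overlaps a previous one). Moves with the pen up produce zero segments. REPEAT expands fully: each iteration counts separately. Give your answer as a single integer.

Executing turtle program step by step:
Start: pos=(0,0), heading=0, pen down
FD 14: (0,0) -> (14,0) [heading=0, draw]
FD 15: (14,0) -> (29,0) [heading=0, draw]
FD 2: (29,0) -> (31,0) [heading=0, draw]
LT 108: heading 0 -> 108
FD 1: (31,0) -> (30.691,0.951) [heading=108, draw]
Final: pos=(30.691,0.951), heading=108, 4 segment(s) drawn
Segments drawn: 4

Answer: 4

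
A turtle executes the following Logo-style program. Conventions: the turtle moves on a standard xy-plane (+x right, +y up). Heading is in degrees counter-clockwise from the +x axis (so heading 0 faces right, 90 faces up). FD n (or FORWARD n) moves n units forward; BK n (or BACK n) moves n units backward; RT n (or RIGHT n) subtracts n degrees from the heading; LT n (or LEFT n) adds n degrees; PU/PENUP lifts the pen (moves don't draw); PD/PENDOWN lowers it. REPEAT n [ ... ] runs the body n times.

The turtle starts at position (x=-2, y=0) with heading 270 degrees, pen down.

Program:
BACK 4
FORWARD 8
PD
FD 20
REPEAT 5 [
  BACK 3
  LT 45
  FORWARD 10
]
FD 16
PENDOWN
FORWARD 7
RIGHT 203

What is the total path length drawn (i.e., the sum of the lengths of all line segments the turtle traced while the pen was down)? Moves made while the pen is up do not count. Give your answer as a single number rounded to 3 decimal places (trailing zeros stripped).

Executing turtle program step by step:
Start: pos=(-2,0), heading=270, pen down
BK 4: (-2,0) -> (-2,4) [heading=270, draw]
FD 8: (-2,4) -> (-2,-4) [heading=270, draw]
PD: pen down
FD 20: (-2,-4) -> (-2,-24) [heading=270, draw]
REPEAT 5 [
  -- iteration 1/5 --
  BK 3: (-2,-24) -> (-2,-21) [heading=270, draw]
  LT 45: heading 270 -> 315
  FD 10: (-2,-21) -> (5.071,-28.071) [heading=315, draw]
  -- iteration 2/5 --
  BK 3: (5.071,-28.071) -> (2.95,-25.95) [heading=315, draw]
  LT 45: heading 315 -> 0
  FD 10: (2.95,-25.95) -> (12.95,-25.95) [heading=0, draw]
  -- iteration 3/5 --
  BK 3: (12.95,-25.95) -> (9.95,-25.95) [heading=0, draw]
  LT 45: heading 0 -> 45
  FD 10: (9.95,-25.95) -> (17.021,-18.879) [heading=45, draw]
  -- iteration 4/5 --
  BK 3: (17.021,-18.879) -> (14.899,-21) [heading=45, draw]
  LT 45: heading 45 -> 90
  FD 10: (14.899,-21) -> (14.899,-11) [heading=90, draw]
  -- iteration 5/5 --
  BK 3: (14.899,-11) -> (14.899,-14) [heading=90, draw]
  LT 45: heading 90 -> 135
  FD 10: (14.899,-14) -> (7.828,-6.929) [heading=135, draw]
]
FD 16: (7.828,-6.929) -> (-3.485,4.385) [heading=135, draw]
PD: pen down
FD 7: (-3.485,4.385) -> (-8.435,9.335) [heading=135, draw]
RT 203: heading 135 -> 292
Final: pos=(-8.435,9.335), heading=292, 15 segment(s) drawn

Segment lengths:
  seg 1: (-2,0) -> (-2,4), length = 4
  seg 2: (-2,4) -> (-2,-4), length = 8
  seg 3: (-2,-4) -> (-2,-24), length = 20
  seg 4: (-2,-24) -> (-2,-21), length = 3
  seg 5: (-2,-21) -> (5.071,-28.071), length = 10
  seg 6: (5.071,-28.071) -> (2.95,-25.95), length = 3
  seg 7: (2.95,-25.95) -> (12.95,-25.95), length = 10
  seg 8: (12.95,-25.95) -> (9.95,-25.95), length = 3
  seg 9: (9.95,-25.95) -> (17.021,-18.879), length = 10
  seg 10: (17.021,-18.879) -> (14.899,-21), length = 3
  seg 11: (14.899,-21) -> (14.899,-11), length = 10
  seg 12: (14.899,-11) -> (14.899,-14), length = 3
  seg 13: (14.899,-14) -> (7.828,-6.929), length = 10
  seg 14: (7.828,-6.929) -> (-3.485,4.385), length = 16
  seg 15: (-3.485,4.385) -> (-8.435,9.335), length = 7
Total = 120

Answer: 120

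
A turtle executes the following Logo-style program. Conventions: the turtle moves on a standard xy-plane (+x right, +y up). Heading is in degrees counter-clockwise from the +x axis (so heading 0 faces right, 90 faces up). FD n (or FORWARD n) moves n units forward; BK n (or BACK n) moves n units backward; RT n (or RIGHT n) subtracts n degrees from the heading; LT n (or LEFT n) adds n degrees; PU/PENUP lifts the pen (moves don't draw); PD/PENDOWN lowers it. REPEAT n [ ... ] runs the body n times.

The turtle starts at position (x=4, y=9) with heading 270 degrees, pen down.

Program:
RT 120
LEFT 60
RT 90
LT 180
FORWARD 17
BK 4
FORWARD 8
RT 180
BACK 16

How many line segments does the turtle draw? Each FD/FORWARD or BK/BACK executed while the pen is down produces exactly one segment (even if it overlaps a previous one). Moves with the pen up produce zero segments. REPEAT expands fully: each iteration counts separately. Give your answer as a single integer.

Executing turtle program step by step:
Start: pos=(4,9), heading=270, pen down
RT 120: heading 270 -> 150
LT 60: heading 150 -> 210
RT 90: heading 210 -> 120
LT 180: heading 120 -> 300
FD 17: (4,9) -> (12.5,-5.722) [heading=300, draw]
BK 4: (12.5,-5.722) -> (10.5,-2.258) [heading=300, draw]
FD 8: (10.5,-2.258) -> (14.5,-9.187) [heading=300, draw]
RT 180: heading 300 -> 120
BK 16: (14.5,-9.187) -> (22.5,-23.043) [heading=120, draw]
Final: pos=(22.5,-23.043), heading=120, 4 segment(s) drawn
Segments drawn: 4

Answer: 4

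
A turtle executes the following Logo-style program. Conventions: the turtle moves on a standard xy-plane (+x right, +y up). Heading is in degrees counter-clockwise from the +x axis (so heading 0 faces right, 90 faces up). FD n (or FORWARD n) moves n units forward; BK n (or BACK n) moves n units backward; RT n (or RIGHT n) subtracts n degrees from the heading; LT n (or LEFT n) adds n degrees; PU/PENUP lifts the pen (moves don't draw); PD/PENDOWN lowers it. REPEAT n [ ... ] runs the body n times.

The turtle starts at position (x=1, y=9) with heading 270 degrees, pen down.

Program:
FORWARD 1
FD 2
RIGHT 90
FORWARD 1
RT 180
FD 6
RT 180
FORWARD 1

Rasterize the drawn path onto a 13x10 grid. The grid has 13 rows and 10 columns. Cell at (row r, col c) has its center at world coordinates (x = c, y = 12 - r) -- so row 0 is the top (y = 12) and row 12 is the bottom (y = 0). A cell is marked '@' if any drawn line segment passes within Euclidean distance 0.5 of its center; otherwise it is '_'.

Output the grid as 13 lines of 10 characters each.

Answer: __________
__________
__________
_@________
_@________
_@________
@@@@@@@___
__________
__________
__________
__________
__________
__________

Derivation:
Segment 0: (1,9) -> (1,8)
Segment 1: (1,8) -> (1,6)
Segment 2: (1,6) -> (-0,6)
Segment 3: (-0,6) -> (6,6)
Segment 4: (6,6) -> (5,6)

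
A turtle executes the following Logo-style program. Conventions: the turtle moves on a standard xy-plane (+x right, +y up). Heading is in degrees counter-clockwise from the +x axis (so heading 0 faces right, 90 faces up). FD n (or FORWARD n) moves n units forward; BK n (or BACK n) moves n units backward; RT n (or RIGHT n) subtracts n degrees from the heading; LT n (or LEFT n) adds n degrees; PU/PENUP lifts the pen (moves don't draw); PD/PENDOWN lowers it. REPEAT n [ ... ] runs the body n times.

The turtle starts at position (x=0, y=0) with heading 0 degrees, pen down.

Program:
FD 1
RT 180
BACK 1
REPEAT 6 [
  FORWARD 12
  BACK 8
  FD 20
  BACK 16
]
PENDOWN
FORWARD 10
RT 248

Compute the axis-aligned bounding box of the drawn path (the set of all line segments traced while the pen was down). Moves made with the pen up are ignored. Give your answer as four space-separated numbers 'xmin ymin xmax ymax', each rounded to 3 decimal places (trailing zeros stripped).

Answer: -62 0 2 0

Derivation:
Executing turtle program step by step:
Start: pos=(0,0), heading=0, pen down
FD 1: (0,0) -> (1,0) [heading=0, draw]
RT 180: heading 0 -> 180
BK 1: (1,0) -> (2,0) [heading=180, draw]
REPEAT 6 [
  -- iteration 1/6 --
  FD 12: (2,0) -> (-10,0) [heading=180, draw]
  BK 8: (-10,0) -> (-2,0) [heading=180, draw]
  FD 20: (-2,0) -> (-22,0) [heading=180, draw]
  BK 16: (-22,0) -> (-6,0) [heading=180, draw]
  -- iteration 2/6 --
  FD 12: (-6,0) -> (-18,0) [heading=180, draw]
  BK 8: (-18,0) -> (-10,0) [heading=180, draw]
  FD 20: (-10,0) -> (-30,0) [heading=180, draw]
  BK 16: (-30,0) -> (-14,0) [heading=180, draw]
  -- iteration 3/6 --
  FD 12: (-14,0) -> (-26,0) [heading=180, draw]
  BK 8: (-26,0) -> (-18,0) [heading=180, draw]
  FD 20: (-18,0) -> (-38,0) [heading=180, draw]
  BK 16: (-38,0) -> (-22,0) [heading=180, draw]
  -- iteration 4/6 --
  FD 12: (-22,0) -> (-34,0) [heading=180, draw]
  BK 8: (-34,0) -> (-26,0) [heading=180, draw]
  FD 20: (-26,0) -> (-46,0) [heading=180, draw]
  BK 16: (-46,0) -> (-30,0) [heading=180, draw]
  -- iteration 5/6 --
  FD 12: (-30,0) -> (-42,0) [heading=180, draw]
  BK 8: (-42,0) -> (-34,0) [heading=180, draw]
  FD 20: (-34,0) -> (-54,0) [heading=180, draw]
  BK 16: (-54,0) -> (-38,0) [heading=180, draw]
  -- iteration 6/6 --
  FD 12: (-38,0) -> (-50,0) [heading=180, draw]
  BK 8: (-50,0) -> (-42,0) [heading=180, draw]
  FD 20: (-42,0) -> (-62,0) [heading=180, draw]
  BK 16: (-62,0) -> (-46,0) [heading=180, draw]
]
PD: pen down
FD 10: (-46,0) -> (-56,0) [heading=180, draw]
RT 248: heading 180 -> 292
Final: pos=(-56,0), heading=292, 27 segment(s) drawn

Segment endpoints: x in {-62, -56, -54, -50, -46, -42, -38, -34, -30, -26, -22, -18, -14, -10, -6, -2, 0, 1, 2}, y in {0, 0, 0, 0, 0, 0, 0, 0, 0, 0, 0, 0, 0, 0, 0, 0, 0, 0, 0, 0, 0, 0, 0, 0, 0}
xmin=-62, ymin=0, xmax=2, ymax=0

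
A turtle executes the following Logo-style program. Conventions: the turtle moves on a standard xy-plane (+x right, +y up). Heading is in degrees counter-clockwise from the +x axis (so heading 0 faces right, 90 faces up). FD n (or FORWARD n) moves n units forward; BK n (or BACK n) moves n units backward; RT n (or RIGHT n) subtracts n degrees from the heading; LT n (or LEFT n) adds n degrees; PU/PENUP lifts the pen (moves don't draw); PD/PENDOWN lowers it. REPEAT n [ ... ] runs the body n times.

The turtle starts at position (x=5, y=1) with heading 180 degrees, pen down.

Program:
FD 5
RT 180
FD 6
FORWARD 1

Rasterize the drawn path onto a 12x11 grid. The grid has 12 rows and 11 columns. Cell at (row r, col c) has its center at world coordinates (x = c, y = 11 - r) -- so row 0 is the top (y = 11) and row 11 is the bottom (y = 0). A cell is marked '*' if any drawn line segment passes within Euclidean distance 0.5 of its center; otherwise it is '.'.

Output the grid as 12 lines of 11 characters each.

Answer: ...........
...........
...........
...........
...........
...........
...........
...........
...........
...........
********...
...........

Derivation:
Segment 0: (5,1) -> (0,1)
Segment 1: (0,1) -> (6,1)
Segment 2: (6,1) -> (7,1)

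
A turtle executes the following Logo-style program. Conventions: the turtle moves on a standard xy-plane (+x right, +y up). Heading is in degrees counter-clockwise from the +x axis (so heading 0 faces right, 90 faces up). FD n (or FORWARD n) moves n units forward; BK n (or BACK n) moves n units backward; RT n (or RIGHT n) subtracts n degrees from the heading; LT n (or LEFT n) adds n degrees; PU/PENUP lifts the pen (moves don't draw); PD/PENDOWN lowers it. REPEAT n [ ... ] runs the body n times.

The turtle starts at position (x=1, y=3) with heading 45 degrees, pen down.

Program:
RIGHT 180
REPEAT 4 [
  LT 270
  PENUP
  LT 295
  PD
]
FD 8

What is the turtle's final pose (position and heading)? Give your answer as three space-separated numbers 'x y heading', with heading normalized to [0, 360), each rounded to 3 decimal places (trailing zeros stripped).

Executing turtle program step by step:
Start: pos=(1,3), heading=45, pen down
RT 180: heading 45 -> 225
REPEAT 4 [
  -- iteration 1/4 --
  LT 270: heading 225 -> 135
  PU: pen up
  LT 295: heading 135 -> 70
  PD: pen down
  -- iteration 2/4 --
  LT 270: heading 70 -> 340
  PU: pen up
  LT 295: heading 340 -> 275
  PD: pen down
  -- iteration 3/4 --
  LT 270: heading 275 -> 185
  PU: pen up
  LT 295: heading 185 -> 120
  PD: pen down
  -- iteration 4/4 --
  LT 270: heading 120 -> 30
  PU: pen up
  LT 295: heading 30 -> 325
  PD: pen down
]
FD 8: (1,3) -> (7.553,-1.589) [heading=325, draw]
Final: pos=(7.553,-1.589), heading=325, 1 segment(s) drawn

Answer: 7.553 -1.589 325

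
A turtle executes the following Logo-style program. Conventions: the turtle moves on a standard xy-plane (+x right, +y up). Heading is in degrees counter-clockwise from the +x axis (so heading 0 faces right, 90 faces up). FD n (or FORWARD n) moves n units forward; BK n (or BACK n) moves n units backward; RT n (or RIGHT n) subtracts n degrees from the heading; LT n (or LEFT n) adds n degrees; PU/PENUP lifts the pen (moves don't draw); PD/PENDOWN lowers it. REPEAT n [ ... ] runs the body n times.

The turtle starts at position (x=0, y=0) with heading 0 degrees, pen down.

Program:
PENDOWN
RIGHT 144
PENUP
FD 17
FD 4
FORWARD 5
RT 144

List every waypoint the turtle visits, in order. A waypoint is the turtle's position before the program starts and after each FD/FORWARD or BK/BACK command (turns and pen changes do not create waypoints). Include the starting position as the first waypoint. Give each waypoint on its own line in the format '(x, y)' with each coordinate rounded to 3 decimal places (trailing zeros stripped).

Executing turtle program step by step:
Start: pos=(0,0), heading=0, pen down
PD: pen down
RT 144: heading 0 -> 216
PU: pen up
FD 17: (0,0) -> (-13.753,-9.992) [heading=216, move]
FD 4: (-13.753,-9.992) -> (-16.989,-12.343) [heading=216, move]
FD 5: (-16.989,-12.343) -> (-21.034,-15.282) [heading=216, move]
RT 144: heading 216 -> 72
Final: pos=(-21.034,-15.282), heading=72, 0 segment(s) drawn
Waypoints (4 total):
(0, 0)
(-13.753, -9.992)
(-16.989, -12.343)
(-21.034, -15.282)

Answer: (0, 0)
(-13.753, -9.992)
(-16.989, -12.343)
(-21.034, -15.282)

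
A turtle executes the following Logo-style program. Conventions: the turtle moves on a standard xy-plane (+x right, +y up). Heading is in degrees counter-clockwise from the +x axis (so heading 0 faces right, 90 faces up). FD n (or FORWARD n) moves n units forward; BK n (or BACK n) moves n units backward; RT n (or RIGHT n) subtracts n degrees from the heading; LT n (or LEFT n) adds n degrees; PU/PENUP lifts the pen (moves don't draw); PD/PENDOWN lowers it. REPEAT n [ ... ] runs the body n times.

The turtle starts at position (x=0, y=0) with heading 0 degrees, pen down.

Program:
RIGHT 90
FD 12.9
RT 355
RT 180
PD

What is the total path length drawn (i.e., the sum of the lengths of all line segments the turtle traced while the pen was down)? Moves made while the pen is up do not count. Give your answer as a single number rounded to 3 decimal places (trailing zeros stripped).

Executing turtle program step by step:
Start: pos=(0,0), heading=0, pen down
RT 90: heading 0 -> 270
FD 12.9: (0,0) -> (0,-12.9) [heading=270, draw]
RT 355: heading 270 -> 275
RT 180: heading 275 -> 95
PD: pen down
Final: pos=(0,-12.9), heading=95, 1 segment(s) drawn

Segment lengths:
  seg 1: (0,0) -> (0,-12.9), length = 12.9
Total = 12.9

Answer: 12.9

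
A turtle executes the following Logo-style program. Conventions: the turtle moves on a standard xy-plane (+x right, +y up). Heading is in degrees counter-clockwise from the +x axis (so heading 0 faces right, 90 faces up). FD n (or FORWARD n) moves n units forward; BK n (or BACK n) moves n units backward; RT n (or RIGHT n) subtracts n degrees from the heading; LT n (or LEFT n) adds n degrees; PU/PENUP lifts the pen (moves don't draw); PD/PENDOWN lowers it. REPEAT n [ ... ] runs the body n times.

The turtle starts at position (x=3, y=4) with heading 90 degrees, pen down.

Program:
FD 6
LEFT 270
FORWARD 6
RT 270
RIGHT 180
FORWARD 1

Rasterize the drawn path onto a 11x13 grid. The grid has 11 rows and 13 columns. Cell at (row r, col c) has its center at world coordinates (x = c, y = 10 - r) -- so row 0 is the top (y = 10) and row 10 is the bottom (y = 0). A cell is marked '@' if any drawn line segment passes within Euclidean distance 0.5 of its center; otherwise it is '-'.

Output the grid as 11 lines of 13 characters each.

Segment 0: (3,4) -> (3,10)
Segment 1: (3,10) -> (9,10)
Segment 2: (9,10) -> (9,9)

Answer: ---@@@@@@@---
---@-----@---
---@---------
---@---------
---@---------
---@---------
---@---------
-------------
-------------
-------------
-------------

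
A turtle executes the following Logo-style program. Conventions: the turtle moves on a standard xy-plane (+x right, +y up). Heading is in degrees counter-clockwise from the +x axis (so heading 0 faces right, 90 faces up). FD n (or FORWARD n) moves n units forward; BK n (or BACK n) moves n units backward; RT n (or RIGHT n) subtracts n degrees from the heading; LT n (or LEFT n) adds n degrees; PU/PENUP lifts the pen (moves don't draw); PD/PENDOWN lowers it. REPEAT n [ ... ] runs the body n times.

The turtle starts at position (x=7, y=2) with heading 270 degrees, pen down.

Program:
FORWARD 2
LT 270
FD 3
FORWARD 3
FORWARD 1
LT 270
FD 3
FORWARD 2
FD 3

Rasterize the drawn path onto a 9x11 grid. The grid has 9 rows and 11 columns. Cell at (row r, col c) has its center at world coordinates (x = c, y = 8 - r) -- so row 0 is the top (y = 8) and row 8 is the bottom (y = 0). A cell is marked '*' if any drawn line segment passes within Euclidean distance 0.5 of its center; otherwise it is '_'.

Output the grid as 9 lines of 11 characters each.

Answer: *__________
*__________
*__________
*__________
*__________
*__________
*______*___
*______*___
********___

Derivation:
Segment 0: (7,2) -> (7,0)
Segment 1: (7,0) -> (4,0)
Segment 2: (4,0) -> (1,0)
Segment 3: (1,0) -> (0,0)
Segment 4: (0,0) -> (0,3)
Segment 5: (0,3) -> (0,5)
Segment 6: (0,5) -> (0,8)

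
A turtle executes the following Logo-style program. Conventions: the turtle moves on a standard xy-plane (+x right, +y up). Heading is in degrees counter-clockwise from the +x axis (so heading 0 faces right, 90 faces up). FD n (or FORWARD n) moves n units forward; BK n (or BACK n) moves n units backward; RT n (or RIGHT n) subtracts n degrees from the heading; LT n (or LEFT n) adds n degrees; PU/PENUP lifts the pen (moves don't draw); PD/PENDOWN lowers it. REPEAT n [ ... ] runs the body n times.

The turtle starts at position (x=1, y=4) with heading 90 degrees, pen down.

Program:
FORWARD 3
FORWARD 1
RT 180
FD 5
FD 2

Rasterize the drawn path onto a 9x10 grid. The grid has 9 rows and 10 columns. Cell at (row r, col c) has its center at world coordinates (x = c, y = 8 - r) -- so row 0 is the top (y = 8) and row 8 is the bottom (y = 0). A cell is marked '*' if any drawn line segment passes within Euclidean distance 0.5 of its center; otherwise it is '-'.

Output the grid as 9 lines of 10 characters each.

Answer: -*--------
-*--------
-*--------
-*--------
-*--------
-*--------
-*--------
-*--------
----------

Derivation:
Segment 0: (1,4) -> (1,7)
Segment 1: (1,7) -> (1,8)
Segment 2: (1,8) -> (1,3)
Segment 3: (1,3) -> (1,1)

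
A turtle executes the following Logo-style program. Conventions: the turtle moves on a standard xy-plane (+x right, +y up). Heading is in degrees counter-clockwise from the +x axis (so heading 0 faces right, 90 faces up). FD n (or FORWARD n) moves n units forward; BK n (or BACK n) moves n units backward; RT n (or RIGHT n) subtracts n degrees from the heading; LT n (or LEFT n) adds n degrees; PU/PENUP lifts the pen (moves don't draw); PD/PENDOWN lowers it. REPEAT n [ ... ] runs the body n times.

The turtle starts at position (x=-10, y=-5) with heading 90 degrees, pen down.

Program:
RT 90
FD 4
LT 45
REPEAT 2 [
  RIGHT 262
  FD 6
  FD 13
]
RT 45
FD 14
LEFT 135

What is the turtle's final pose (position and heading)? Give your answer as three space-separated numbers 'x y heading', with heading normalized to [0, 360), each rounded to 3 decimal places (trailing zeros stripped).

Executing turtle program step by step:
Start: pos=(-10,-5), heading=90, pen down
RT 90: heading 90 -> 0
FD 4: (-10,-5) -> (-6,-5) [heading=0, draw]
LT 45: heading 0 -> 45
REPEAT 2 [
  -- iteration 1/2 --
  RT 262: heading 45 -> 143
  FD 6: (-6,-5) -> (-10.792,-1.389) [heading=143, draw]
  FD 13: (-10.792,-1.389) -> (-21.174,6.434) [heading=143, draw]
  -- iteration 2/2 --
  RT 262: heading 143 -> 241
  FD 6: (-21.174,6.434) -> (-24.083,1.187) [heading=241, draw]
  FD 13: (-24.083,1.187) -> (-30.385,-10.183) [heading=241, draw]
]
RT 45: heading 241 -> 196
FD 14: (-30.385,-10.183) -> (-43.843,-14.042) [heading=196, draw]
LT 135: heading 196 -> 331
Final: pos=(-43.843,-14.042), heading=331, 6 segment(s) drawn

Answer: -43.843 -14.042 331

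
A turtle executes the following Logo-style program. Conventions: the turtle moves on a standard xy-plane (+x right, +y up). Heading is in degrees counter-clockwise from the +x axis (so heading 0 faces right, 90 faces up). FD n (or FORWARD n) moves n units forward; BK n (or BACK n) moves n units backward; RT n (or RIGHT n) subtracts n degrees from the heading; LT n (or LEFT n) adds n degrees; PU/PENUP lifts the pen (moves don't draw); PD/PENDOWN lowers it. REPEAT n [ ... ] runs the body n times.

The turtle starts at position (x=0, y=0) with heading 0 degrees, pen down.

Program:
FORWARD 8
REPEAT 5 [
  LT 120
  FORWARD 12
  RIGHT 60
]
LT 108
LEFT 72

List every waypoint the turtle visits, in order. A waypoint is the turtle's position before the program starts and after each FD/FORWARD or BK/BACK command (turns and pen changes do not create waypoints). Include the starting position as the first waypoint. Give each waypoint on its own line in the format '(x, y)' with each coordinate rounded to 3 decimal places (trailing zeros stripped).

Executing turtle program step by step:
Start: pos=(0,0), heading=0, pen down
FD 8: (0,0) -> (8,0) [heading=0, draw]
REPEAT 5 [
  -- iteration 1/5 --
  LT 120: heading 0 -> 120
  FD 12: (8,0) -> (2,10.392) [heading=120, draw]
  RT 60: heading 120 -> 60
  -- iteration 2/5 --
  LT 120: heading 60 -> 180
  FD 12: (2,10.392) -> (-10,10.392) [heading=180, draw]
  RT 60: heading 180 -> 120
  -- iteration 3/5 --
  LT 120: heading 120 -> 240
  FD 12: (-10,10.392) -> (-16,0) [heading=240, draw]
  RT 60: heading 240 -> 180
  -- iteration 4/5 --
  LT 120: heading 180 -> 300
  FD 12: (-16,0) -> (-10,-10.392) [heading=300, draw]
  RT 60: heading 300 -> 240
  -- iteration 5/5 --
  LT 120: heading 240 -> 0
  FD 12: (-10,-10.392) -> (2,-10.392) [heading=0, draw]
  RT 60: heading 0 -> 300
]
LT 108: heading 300 -> 48
LT 72: heading 48 -> 120
Final: pos=(2,-10.392), heading=120, 6 segment(s) drawn
Waypoints (7 total):
(0, 0)
(8, 0)
(2, 10.392)
(-10, 10.392)
(-16, 0)
(-10, -10.392)
(2, -10.392)

Answer: (0, 0)
(8, 0)
(2, 10.392)
(-10, 10.392)
(-16, 0)
(-10, -10.392)
(2, -10.392)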